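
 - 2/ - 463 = 2/463  =  0.00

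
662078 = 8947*74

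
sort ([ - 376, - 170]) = [ - 376, - 170]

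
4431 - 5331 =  - 900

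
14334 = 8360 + 5974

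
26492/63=26492/63 = 420.51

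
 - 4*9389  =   - 37556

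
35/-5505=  - 1 + 1094/1101 = -0.01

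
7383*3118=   23020194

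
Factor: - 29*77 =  - 2233 = - 7^1 * 11^1*29^1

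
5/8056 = 5/8056=0.00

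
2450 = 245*10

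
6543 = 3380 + 3163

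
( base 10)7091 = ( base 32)6tj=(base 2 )1101110110011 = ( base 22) ee7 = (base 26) acj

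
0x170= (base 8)560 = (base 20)I8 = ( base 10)368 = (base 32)BG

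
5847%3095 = 2752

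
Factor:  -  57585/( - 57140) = 11517/11428 =2^(- 2)*3^1*11^1*349^1*2857^( - 1)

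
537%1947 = 537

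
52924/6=8820 + 2/3 = 8820.67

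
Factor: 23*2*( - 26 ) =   -  2^2*13^1 *23^1 = - 1196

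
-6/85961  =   - 6/85961  =  - 0.00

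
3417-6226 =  - 2809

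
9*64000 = 576000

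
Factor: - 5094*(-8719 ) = 44414586 = 2^1*3^2*283^1 * 8719^1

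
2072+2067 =4139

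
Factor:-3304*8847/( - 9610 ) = 14615244/4805 = 2^2*3^2*5^( - 1 ) * 7^1*31^( - 2)*59^1*983^1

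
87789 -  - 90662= 178451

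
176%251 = 176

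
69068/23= 69068/23 = 3002.96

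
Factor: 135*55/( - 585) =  - 3^1 *5^1*11^1*13^( - 1 ) = - 165/13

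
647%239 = 169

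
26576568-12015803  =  14560765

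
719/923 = 719/923 = 0.78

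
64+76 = 140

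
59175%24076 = 11023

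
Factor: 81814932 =2^2*3^2*1319^1*1723^1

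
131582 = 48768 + 82814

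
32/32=1  =  1.00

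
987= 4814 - 3827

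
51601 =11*4691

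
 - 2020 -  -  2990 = 970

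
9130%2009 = 1094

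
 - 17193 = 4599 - 21792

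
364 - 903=-539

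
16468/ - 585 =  - 29+497/585= -28.15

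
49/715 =49/715= 0.07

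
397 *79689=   31636533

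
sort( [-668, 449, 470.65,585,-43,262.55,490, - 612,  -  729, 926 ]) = [-729, - 668, - 612,  -  43, 262.55, 449 , 470.65,490,  585,926] 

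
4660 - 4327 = 333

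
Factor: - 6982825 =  - 5^2*37^1*7549^1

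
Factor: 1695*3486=5908770 = 2^1*3^2*5^1*7^1*83^1*113^1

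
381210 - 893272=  - 512062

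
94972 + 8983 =103955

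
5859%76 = 7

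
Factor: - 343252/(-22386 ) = 46/3= 2^1*3^( - 1 )*23^1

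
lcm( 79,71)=5609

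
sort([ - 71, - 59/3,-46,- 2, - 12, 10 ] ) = [ - 71, - 46,-59/3 , - 12, - 2 , 10] 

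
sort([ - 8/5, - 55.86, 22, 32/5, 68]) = [-55.86, - 8/5,32/5,22,68 ]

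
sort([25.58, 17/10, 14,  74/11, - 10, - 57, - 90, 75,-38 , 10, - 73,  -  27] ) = [ - 90,  -  73, - 57, - 38, - 27, - 10 , 17/10,74/11,10,14,25.58,75 ] 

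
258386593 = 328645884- 70259291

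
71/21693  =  71/21693 = 0.00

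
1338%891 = 447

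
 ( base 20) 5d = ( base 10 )113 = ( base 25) 4d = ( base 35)38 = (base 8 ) 161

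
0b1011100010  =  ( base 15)343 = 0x2E2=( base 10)738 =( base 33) mc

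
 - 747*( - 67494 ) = 50418018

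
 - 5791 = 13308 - 19099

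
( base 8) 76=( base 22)2i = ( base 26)2A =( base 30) 22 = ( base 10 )62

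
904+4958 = 5862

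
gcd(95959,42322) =1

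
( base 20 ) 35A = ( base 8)2436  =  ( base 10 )1310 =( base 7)3551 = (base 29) 1G5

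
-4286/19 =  - 4286/19=- 225.58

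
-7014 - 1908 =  - 8922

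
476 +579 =1055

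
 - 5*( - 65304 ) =326520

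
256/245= 1 + 11/245 = 1.04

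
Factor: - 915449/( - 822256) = 2^( - 4)*17^ ( - 1 )*937^1*977^1 * 3023^ ( - 1)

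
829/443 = 829/443 = 1.87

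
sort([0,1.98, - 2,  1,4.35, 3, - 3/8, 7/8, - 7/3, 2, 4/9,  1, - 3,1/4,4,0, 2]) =[ - 3, - 7/3, - 2, - 3/8, 0,0,1/4,4/9,7/8,1,1,  1.98,2, 2, 3, 4,  4.35] 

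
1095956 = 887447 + 208509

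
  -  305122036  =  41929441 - 347051477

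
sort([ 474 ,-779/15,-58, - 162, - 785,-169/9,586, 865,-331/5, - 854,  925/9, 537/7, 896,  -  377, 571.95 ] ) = [-854, - 785, - 377, - 162,-331/5, - 58,-779/15, -169/9, 537/7,  925/9, 474,571.95,  586, 865,896]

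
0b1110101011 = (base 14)4b1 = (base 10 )939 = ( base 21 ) 22F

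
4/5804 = 1/1451 =0.00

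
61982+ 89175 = 151157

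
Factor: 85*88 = 7480=2^3 * 5^1*11^1*17^1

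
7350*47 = 345450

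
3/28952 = 3/28952 = 0.00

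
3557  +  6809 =10366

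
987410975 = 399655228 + 587755747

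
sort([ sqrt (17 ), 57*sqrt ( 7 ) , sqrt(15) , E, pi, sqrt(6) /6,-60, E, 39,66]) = [ - 60,sqrt( 6)/6 , E, E, pi,sqrt( 15 ) , sqrt(17 ), 39, 66,57*sqrt(7)] 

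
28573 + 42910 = 71483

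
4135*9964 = 41201140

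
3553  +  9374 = 12927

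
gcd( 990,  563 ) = 1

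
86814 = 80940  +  5874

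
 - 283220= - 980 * 289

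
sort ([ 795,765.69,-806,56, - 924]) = [ - 924, - 806 , 56, 765.69, 795 ] 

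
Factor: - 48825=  - 3^2*5^2*7^1*31^1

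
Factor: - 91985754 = -2^1*3^1*7^1*71^1*109^1 * 283^1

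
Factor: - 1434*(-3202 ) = 2^2*3^1*239^1*1601^1 = 4591668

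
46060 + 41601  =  87661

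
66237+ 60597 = 126834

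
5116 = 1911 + 3205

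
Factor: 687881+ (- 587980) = 99901 =99901^1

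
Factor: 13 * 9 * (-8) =-936 = -2^3*3^2*13^1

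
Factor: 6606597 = 3^1*317^1*6947^1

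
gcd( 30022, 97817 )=1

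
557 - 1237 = -680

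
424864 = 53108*8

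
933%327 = 279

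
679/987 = 97/141 = 0.69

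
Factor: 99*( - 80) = - 2^4*3^2*5^1*11^1 = - 7920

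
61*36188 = 2207468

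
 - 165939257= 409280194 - 575219451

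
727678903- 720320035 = 7358868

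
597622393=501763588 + 95858805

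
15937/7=2276  +  5/7 = 2276.71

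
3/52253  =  3/52253 = 0.00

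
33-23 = 10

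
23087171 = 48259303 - 25172132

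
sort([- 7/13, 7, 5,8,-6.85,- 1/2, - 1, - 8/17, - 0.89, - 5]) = [ - 6.85, - 5, - 1, - 0.89, - 7/13,  -  1/2 , - 8/17,5,7,8]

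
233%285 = 233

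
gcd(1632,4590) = 102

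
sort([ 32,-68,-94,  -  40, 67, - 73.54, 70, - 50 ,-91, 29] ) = [-94, - 91,-73.54, - 68, - 50 , - 40, 29,  32 , 67, 70]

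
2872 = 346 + 2526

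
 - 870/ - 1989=290/663 = 0.44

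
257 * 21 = 5397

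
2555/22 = 2555/22 = 116.14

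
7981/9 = 886 + 7/9 = 886.78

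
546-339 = 207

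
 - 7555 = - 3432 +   -  4123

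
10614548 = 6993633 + 3620915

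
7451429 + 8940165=16391594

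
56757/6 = 9459 + 1/2 = 9459.50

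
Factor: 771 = 3^1 * 257^1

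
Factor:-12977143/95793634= -2^(-1) * 12977143^1*47896817^( - 1)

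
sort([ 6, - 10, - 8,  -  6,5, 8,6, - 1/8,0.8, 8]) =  [ - 10, - 8, - 6,  -  1/8,  0.8,5,  6,6,8,8]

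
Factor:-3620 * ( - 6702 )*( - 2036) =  -49395884640  =  - 2^5*3^1 * 5^1*181^1*509^1*1117^1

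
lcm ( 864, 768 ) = 6912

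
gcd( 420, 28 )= 28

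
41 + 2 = 43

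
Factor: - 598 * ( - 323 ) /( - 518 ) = -96577/259  =  - 7^(-1)*13^1*17^1*19^1 * 23^1*37^(  -  1) 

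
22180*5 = 110900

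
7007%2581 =1845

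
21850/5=4370 = 4370.00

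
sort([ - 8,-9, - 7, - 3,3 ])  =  [ - 9, - 8, - 7,-3,  3]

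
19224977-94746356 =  - 75521379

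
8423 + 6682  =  15105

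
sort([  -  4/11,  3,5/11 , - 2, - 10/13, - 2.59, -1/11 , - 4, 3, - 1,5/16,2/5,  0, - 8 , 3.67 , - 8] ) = [ - 8, - 8, - 4, - 2.59, -2,-1, - 10/13, - 4/11, - 1/11, 0, 5/16,2/5,  5/11, 3,  3,3.67] 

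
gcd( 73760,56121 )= 1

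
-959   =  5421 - 6380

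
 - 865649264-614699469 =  - 1480348733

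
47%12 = 11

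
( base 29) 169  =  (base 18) 32g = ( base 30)144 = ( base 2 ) 10000000000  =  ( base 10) 1024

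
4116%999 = 120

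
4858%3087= 1771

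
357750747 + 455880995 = 813631742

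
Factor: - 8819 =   -  8819^1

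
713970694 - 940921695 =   -  226951001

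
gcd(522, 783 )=261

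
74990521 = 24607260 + 50383261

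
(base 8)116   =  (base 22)3c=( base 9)86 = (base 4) 1032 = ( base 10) 78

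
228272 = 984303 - 756031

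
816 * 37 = 30192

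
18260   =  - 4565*( - 4 )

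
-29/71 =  - 29/71= - 0.41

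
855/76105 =171/15221 = 0.01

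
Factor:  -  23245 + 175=  -  2^1*3^1*5^1*769^1 = -23070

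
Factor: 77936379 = 3^1*1291^1*20123^1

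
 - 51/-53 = 51/53  =  0.96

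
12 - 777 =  - 765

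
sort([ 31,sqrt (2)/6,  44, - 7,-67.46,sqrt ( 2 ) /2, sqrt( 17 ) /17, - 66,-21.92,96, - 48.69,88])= [ - 67.46 , - 66, - 48.69, - 21.92,-7, sqrt ( 2)/6, sqrt(17)/17,sqrt(2)/2,31, 44, 88,96]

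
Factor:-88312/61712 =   -  83/58 = -2^ ( - 1 )  *  29^(- 1 )*83^1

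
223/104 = 2 + 15/104 = 2.14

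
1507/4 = 1507/4 = 376.75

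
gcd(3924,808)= 4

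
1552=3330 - 1778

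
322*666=214452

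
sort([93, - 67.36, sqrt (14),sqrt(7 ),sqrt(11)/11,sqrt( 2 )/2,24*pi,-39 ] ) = [ - 67.36, - 39,sqrt (11)/11,sqrt ( 2)/2,sqrt( 7),  sqrt(14),24*pi, 93 ] 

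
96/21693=32/7231 = 0.00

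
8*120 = 960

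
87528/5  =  17505  +  3/5  =  17505.60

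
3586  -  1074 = 2512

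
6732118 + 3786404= 10518522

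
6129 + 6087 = 12216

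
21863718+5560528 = 27424246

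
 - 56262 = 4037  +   - 60299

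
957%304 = 45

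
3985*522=2080170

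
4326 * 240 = 1038240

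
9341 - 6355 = 2986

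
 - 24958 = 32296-57254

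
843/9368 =843/9368 = 0.09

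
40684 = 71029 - 30345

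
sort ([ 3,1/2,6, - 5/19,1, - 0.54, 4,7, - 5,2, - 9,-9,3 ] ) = [ - 9, - 9,-5, - 0.54, - 5/19 , 1/2,1, 2, 3, 3,4 , 6, 7 ] 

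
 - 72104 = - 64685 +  - 7419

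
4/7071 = 4/7071 = 0.00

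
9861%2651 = 1908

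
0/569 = 0 =0.00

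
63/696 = 21/232= 0.09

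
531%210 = 111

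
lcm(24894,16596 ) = 49788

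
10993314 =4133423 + 6859891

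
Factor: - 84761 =-84761^1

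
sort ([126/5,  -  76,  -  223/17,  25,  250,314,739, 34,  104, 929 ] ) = [  -  76,-223/17, 25,126/5,34,104,  250,314,739, 929 ]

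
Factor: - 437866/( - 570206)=7^( - 1)* 11^1*13^( - 1)*241^ ( - 1 )*1531^1 = 16841/21931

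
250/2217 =250/2217 = 0.11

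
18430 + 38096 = 56526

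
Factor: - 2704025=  -5^2*108161^1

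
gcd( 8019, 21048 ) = 3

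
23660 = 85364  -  61704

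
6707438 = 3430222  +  3277216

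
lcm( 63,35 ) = 315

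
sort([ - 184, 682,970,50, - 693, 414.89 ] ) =[ - 693,  -  184, 50, 414.89,682,970] 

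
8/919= 8/919 =0.01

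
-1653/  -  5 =1653/5 = 330.60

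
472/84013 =472/84013 = 0.01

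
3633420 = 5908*615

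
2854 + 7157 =10011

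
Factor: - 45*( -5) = 3^2 *5^2 = 225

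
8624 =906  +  7718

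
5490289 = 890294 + 4599995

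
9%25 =9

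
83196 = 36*2311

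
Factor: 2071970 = 2^1 * 5^1*207197^1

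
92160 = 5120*18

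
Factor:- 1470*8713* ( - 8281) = 2^1*3^1*5^1*7^4*13^2*8713^1 = 106063958910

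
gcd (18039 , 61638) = 3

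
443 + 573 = 1016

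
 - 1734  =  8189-9923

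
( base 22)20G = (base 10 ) 984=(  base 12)6a0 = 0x3d8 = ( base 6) 4320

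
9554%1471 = 728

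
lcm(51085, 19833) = 1685805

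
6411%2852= 707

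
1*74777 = 74777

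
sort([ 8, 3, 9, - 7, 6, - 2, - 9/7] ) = [ - 7, - 2, - 9/7, 3, 6,8, 9]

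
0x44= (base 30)28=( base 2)1000100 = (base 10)68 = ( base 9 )75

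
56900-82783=- 25883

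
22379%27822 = 22379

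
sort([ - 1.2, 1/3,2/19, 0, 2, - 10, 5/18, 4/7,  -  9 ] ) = [  -  10,  -  9, - 1.2,0, 2/19  ,  5/18,  1/3,4/7, 2 ] 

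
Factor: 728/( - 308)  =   - 2^1*11^( - 1)*13^1 = -  26/11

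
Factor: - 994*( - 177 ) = 2^1*  3^1*7^1 * 59^1*71^1 = 175938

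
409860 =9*45540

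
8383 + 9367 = 17750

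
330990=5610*59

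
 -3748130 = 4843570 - 8591700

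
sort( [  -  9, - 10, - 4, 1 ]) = [ - 10,-9,  -  4, 1 ] 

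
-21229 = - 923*23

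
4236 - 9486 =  - 5250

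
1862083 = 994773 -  - 867310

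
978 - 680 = 298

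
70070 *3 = 210210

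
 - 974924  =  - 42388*23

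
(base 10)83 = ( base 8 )123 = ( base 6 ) 215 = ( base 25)38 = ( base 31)2L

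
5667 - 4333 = 1334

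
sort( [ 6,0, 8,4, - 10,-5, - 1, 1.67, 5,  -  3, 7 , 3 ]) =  [ - 10, - 5,- 3, - 1,  0,1.67, 3,4, 5,  6, 7, 8] 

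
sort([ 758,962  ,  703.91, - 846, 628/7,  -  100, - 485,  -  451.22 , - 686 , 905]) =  [ - 846, - 686, -485, - 451.22, - 100,628/7,703.91, 758 , 905 , 962 ] 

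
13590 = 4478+9112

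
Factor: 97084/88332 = 24271/22083 =3^( - 1)*13^1*17^( - 1)*433^( - 1)* 1867^1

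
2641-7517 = -4876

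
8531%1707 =1703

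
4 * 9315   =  37260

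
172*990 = 170280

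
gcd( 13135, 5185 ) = 5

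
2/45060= 1/22530 = 0.00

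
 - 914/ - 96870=457/48435 = 0.01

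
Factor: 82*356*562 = 2^4*41^1*89^1*281^1 = 16405904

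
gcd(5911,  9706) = 23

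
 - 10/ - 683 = 10/683 = 0.01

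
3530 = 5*706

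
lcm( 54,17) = 918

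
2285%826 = 633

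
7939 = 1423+6516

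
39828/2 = 19914 = 19914.00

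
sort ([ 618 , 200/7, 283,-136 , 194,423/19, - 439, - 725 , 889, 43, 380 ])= [- 725, - 439,  -  136 , 423/19, 200/7,  43,  194,283 , 380,618,889]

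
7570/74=3785/37 = 102.30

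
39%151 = 39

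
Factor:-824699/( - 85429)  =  85429^(-1 ) * 824699^1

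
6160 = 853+5307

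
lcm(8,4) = 8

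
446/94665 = 446/94665=0.00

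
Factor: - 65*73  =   - 5^1*13^1 * 73^1 = - 4745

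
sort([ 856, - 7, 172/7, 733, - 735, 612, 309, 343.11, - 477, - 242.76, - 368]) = [ - 735,- 477, - 368, - 242.76, - 7, 172/7, 309,343.11, 612,  733,856 ]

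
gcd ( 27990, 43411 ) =1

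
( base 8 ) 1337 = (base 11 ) 609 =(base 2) 1011011111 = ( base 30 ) OF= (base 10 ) 735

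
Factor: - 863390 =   -  2^1*5^1*11^1 *47^1*167^1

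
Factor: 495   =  3^2*5^1*11^1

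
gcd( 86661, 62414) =1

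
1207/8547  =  1207/8547 = 0.14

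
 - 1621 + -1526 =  - 3147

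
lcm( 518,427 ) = 31598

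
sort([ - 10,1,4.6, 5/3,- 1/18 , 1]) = [ - 10, - 1/18, 1,1,5/3, 4.6 ]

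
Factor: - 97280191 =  - 97280191^1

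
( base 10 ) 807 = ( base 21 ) 1h9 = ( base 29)RO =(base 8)1447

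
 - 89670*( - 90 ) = 8070300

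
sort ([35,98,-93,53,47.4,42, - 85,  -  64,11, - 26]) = [ - 93, - 85,-64, - 26,11,  35,42  ,  47.4, 53 , 98 ] 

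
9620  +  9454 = 19074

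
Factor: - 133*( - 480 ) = 63840 = 2^5 * 3^1*5^1*7^1*19^1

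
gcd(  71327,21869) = 1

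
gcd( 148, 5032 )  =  148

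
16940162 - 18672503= -1732341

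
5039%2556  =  2483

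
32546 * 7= 227822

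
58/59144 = 29/29572 = 0.00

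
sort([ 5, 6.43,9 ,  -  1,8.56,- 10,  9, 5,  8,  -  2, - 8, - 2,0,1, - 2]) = [ - 10,  -  8, - 2, - 2, - 2,  -  1,0, 1,5,5,6.43, 8,8.56,9,9] 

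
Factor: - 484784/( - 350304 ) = 2^(  -  1)*3^( - 1 )*89^( - 1) *739^1 =739/534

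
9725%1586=209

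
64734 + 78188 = 142922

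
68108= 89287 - 21179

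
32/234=16/117 = 0.14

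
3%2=1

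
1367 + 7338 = 8705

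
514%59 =42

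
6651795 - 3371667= 3280128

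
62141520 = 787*78960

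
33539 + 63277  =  96816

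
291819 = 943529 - 651710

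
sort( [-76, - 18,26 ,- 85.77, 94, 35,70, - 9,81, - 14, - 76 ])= [- 85.77 ,-76,  -  76,-18, - 14,-9,26,35, 70,81, 94 ] 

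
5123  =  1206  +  3917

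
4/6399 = 4/6399 = 0.00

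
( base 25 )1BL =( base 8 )1631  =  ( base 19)2A9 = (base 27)173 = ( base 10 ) 921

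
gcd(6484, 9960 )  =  4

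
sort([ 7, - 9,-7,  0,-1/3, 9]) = [ - 9, - 7, - 1/3,0, 7 , 9] 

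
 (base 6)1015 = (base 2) 11100011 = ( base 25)92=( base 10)227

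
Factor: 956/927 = 2^2*3^(  -  2 )*103^( - 1) * 239^1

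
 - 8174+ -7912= -16086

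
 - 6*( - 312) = 1872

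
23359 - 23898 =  - 539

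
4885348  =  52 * 93949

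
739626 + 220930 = 960556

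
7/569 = 7/569 = 0.01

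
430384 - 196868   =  233516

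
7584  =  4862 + 2722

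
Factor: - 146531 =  - 7^1*11^2*173^1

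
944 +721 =1665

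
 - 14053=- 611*23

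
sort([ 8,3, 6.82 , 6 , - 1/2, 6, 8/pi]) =[ - 1/2, 8/pi, 3 , 6,6  ,  6.82, 8] 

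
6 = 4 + 2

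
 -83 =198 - 281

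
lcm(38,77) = 2926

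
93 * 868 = 80724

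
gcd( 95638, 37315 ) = 1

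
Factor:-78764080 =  - 2^4*5^1*73^1*13487^1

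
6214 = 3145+3069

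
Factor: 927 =3^2 *103^1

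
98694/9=10966 = 10966.00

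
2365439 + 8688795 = 11054234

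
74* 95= 7030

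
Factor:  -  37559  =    -  23^2*71^1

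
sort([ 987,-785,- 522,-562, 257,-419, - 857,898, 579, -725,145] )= [ -857 , - 785,-725,-562, - 522, - 419 , 145, 257,  579, 898, 987] 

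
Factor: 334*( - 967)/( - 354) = 3^ ( - 1 )*59^( - 1)*167^1*967^1 =161489/177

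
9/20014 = 9/20014 = 0.00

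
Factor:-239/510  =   - 2^( - 1)*3^(-1)*5^( - 1 )*17^( - 1)  *239^1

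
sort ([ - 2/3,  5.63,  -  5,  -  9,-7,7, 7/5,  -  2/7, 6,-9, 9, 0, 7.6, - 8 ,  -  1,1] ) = [-9, -9,-8, - 7, - 5 ,- 1, - 2/3,-2/7,  0, 1, 7/5, 5.63, 6,  7, 7.6,9]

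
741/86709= 247/28903 = 0.01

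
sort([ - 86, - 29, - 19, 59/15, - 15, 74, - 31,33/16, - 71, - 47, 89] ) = [ - 86, - 71,-47, - 31 ,  -  29, - 19,- 15, 33/16, 59/15 , 74, 89]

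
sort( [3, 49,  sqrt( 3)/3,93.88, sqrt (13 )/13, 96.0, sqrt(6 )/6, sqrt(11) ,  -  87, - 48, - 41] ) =[ - 87, - 48, - 41,sqrt( 13 )/13, sqrt( 6)/6,  sqrt( 3 ) /3, 3 , sqrt (11),  49,93.88, 96.0] 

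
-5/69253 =-5/69253 = -  0.00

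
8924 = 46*194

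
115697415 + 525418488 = 641115903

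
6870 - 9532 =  - 2662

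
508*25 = 12700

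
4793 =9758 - 4965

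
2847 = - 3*( - 949)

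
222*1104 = 245088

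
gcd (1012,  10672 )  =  92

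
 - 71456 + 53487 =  - 17969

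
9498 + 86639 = 96137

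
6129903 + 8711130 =14841033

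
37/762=37/762 = 0.05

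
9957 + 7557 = 17514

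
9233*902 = 8328166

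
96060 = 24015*4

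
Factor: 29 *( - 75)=  -  2175 = - 3^1*5^2*29^1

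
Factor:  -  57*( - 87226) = 4971882 = 2^1*3^1 * 19^1*43613^1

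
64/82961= 64/82961 = 0.00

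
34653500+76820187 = 111473687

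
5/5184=5/5184 = 0.00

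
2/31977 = 2/31977 = 0.00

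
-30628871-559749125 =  - 590377996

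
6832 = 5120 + 1712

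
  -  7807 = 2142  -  9949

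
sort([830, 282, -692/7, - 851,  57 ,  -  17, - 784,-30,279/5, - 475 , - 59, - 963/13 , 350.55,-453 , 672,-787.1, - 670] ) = [ - 851, - 787.1, - 784, -670  , - 475, - 453,-692/7,- 963/13, - 59, - 30, - 17, 279/5 , 57, 282, 350.55,672, 830 ] 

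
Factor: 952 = 2^3*7^1*  17^1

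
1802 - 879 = 923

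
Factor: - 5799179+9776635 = 2^4*7^1*17^1* 2089^1 = 3977456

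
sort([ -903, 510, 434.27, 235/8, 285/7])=[-903,235/8,285/7, 434.27, 510] 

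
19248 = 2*9624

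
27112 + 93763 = 120875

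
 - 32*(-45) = 1440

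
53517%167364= 53517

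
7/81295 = 7/81295 = 0.00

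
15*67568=1013520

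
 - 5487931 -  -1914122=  - 3573809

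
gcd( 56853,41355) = 9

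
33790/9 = 3754 + 4/9 = 3754.44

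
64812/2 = 32406 = 32406.00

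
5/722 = 5/722= 0.01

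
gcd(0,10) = 10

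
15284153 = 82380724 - 67096571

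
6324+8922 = 15246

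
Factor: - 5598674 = -2^1*211^1*13267^1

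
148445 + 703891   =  852336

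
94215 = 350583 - 256368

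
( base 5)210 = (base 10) 55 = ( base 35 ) 1k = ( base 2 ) 110111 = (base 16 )37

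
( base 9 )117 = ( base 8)141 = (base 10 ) 97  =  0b1100001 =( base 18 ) 57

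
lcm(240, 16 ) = 240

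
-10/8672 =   -  1  +  4331/4336 = - 0.00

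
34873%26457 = 8416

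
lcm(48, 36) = 144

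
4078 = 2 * 2039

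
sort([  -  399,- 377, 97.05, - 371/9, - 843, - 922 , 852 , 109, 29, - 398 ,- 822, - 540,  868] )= [ - 922, - 843, - 822, - 540, - 399, - 398, - 377, - 371/9,29, 97.05 , 109,852,868]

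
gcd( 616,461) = 1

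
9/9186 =3/3062 = 0.00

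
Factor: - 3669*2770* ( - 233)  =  2^1*3^1*5^1*233^1*277^1*1223^1 =2368009290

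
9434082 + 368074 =9802156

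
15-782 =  - 767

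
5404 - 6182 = - 778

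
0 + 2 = 2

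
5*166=830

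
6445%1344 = 1069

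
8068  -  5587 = 2481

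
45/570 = 3/38 = 0.08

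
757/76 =9 + 73/76=9.96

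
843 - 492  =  351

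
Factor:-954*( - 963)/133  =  918702/133 = 2^1 * 3^4 * 7^(-1 )*19^( - 1)*53^1*107^1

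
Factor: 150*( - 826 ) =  - 123900= - 2^2*3^1*5^2*7^1 *59^1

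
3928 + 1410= 5338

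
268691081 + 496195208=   764886289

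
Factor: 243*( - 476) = -2^2*3^5*7^1*17^1  =  -115668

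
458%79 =63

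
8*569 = 4552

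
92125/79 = 1166 + 11/79 = 1166.14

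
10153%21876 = 10153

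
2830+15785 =18615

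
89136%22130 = 616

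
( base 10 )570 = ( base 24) ni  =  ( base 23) 11i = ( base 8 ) 1072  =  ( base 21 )163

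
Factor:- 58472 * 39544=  -2^6*4943^1*7309^1 = -2312216768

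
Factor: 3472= 2^4*7^1*31^1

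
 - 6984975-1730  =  -6986705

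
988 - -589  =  1577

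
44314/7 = 6330+4/7 = 6330.57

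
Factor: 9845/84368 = 2^( - 4) *5^1*11^1*179^1*5273^(  -  1) 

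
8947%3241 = 2465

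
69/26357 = 69/26357 = 0.00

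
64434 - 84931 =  - 20497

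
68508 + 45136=113644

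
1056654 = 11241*94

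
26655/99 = 269 + 8/33= 269.24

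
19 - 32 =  - 13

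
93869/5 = 93869/5  =  18773.80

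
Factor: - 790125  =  -3^1*5^3*7^2*43^1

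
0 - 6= - 6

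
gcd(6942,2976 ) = 6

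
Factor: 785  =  5^1*157^1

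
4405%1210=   775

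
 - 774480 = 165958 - 940438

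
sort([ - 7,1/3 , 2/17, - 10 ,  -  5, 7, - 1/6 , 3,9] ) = [ - 10, - 7, - 5, - 1/6,2/17, 1/3, 3,7,9]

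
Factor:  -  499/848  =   - 2^(- 4)  *  53^(-1)*499^1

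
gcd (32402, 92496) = 2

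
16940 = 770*22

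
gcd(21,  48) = 3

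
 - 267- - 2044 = 1777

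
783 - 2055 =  - 1272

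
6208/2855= 6208/2855 = 2.17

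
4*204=816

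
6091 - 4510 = 1581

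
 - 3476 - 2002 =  - 5478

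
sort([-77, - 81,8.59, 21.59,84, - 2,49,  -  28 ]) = [ - 81, - 77, - 28 ,- 2, 8.59, 21.59, 49,84]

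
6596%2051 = 443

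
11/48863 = 11/48863 = 0.00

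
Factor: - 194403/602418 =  - 64801/200806 = - 2^( - 1 )*11^1*43^1 * 137^1 *100403^( - 1 ) 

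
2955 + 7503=10458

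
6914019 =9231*749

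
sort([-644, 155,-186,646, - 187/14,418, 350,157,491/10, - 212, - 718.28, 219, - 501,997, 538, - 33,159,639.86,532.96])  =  [ - 718.28,-644, - 501,-212, - 186, - 33, - 187/14,491/10,155, 157,159 , 219 , 350, 418 , 532.96 , 538, 639.86, 646,997 ]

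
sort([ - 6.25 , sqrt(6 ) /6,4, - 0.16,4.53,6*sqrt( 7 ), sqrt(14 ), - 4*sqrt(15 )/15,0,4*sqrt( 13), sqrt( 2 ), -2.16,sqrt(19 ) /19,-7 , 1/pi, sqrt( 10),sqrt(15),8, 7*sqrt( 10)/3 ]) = [  -  7, - 6.25, - 2.16, - 4*sqrt (15) /15, - 0.16, 0, sqrt( 19) /19, 1/pi, sqrt(6 )/6,sqrt(2 ),sqrt(10),sqrt( 14),sqrt (15),4, 4.53,7*sqrt (10)/3, 8,4*sqrt (13),6 * sqrt( 7 ) ] 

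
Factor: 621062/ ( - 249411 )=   -  2^1*3^(  -  1)*13^1*23887^1*83137^(-1 ) 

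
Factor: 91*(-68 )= - 6188 = -2^2*7^1*13^1*17^1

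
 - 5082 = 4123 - 9205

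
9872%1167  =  536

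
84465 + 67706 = 152171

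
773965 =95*8147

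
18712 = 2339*8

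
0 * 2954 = 0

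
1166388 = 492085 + 674303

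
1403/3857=1403/3857 = 0.36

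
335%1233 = 335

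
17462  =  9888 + 7574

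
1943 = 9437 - 7494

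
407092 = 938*434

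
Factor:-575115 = - 3^1*5^1*23^1*1667^1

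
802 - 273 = 529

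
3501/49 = 3501/49 = 71.45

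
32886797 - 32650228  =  236569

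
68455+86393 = 154848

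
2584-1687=897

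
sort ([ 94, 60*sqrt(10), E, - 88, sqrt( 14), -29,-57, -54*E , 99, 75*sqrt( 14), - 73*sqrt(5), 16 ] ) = [ - 73*sqrt( 5), - 54 * E , - 88, - 57, - 29, E, sqrt(14),16, 94, 99, 60*sqrt(10),75 * sqrt(14) ]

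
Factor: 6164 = 2^2*23^1*67^1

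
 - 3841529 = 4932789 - 8774318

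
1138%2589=1138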